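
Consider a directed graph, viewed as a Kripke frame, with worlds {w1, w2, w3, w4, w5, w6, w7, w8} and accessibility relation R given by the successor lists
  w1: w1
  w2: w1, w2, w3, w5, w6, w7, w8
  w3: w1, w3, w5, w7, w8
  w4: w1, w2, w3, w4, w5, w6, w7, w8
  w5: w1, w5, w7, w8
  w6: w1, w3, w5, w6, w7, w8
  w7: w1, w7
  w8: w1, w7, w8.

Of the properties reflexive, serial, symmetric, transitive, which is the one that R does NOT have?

symmetric

Reflexive: yes — every world is R-related to itself.
Serial: yes — every world has a successor (e.g. w1 R w1).
Symmetric: no — w2 R w1 but not w1 R w2.
Transitive: yes — every two-step R-path is closed by a direct edge.
Only symmetric fails.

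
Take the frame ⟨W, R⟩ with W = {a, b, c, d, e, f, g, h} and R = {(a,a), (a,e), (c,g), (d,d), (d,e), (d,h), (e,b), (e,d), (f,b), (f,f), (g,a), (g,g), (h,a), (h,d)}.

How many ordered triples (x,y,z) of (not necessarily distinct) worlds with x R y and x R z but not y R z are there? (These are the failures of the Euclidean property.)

14

Enumerating: (a,e,a), (a,e,e), (d,e,e), (d,e,h), (d,h,e), (d,h,h), (e,b,b), (e,b,d), (e,d,b), (f,b,b), (f,b,f), (g,a,g), (h,a,d), (h,d,a).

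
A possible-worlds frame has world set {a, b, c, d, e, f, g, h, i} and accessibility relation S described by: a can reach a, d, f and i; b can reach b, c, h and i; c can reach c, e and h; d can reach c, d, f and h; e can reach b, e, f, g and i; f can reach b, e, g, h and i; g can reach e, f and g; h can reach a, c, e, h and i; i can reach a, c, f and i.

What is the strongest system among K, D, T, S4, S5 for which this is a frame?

D

Serial (axiom D): yes — every world has a successor (e.g. a S a).
Reflexive (axiom T): no — f is not related to itself.
Transitive (axiom 4): no — a S d and d S c, but not a S c.
Euclidean (axiom 5): no — a S d and a S i, but not d S i.
So F validates K, D; T would additionally require S to be reflexive. The strongest is D.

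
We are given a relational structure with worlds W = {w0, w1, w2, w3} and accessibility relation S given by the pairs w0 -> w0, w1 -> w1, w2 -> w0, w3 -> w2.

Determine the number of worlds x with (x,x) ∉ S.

2

Enumerating: w2, w3.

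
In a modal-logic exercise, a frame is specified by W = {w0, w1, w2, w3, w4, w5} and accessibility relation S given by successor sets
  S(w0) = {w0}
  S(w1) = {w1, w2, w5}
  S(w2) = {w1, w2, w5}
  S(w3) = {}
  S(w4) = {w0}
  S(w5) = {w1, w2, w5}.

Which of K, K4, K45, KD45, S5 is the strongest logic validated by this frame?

K45

Transitive (axiom 4): yes — every two-step S-path is closed by a direct edge.
Euclidean (axiom 5): yes — any two successors of a common world are S-related.
Serial (axiom D): no — w3 has no S-successor.
Reflexive (axiom T): no — w3 is not related to itself.
So F validates K, K4, K45; KD45 would additionally require S to be serial. The strongest is K45.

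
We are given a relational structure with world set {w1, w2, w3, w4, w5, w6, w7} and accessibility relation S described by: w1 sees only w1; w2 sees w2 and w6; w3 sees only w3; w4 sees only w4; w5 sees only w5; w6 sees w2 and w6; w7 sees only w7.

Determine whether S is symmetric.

Yes

Symmetric: yes — every pair in S has its reverse in S.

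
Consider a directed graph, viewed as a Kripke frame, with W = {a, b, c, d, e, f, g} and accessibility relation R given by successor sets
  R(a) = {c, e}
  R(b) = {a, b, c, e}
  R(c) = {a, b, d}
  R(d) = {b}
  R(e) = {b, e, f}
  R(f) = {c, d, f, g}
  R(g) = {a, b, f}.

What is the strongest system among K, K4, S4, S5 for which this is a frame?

Transitive (axiom 4): no — a R c and c R b, but not a R b.
Reflexive (axiom T): no — a is not related to itself.
Euclidean (axiom 5): no — a R c and a R e, but not c R e.
So F validates K; K4 would additionally require R to be transitive. The strongest is K.

K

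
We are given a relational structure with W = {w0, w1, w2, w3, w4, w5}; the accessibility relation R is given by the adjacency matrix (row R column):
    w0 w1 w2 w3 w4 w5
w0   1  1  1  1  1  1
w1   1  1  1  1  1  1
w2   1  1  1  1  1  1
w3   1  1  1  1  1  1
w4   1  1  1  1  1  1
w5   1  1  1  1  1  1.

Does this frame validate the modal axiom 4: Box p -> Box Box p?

The schema 4 characterises exactly the transitive frames.
Transitive: yes — every two-step R-path is closed by a direct edge.

Yes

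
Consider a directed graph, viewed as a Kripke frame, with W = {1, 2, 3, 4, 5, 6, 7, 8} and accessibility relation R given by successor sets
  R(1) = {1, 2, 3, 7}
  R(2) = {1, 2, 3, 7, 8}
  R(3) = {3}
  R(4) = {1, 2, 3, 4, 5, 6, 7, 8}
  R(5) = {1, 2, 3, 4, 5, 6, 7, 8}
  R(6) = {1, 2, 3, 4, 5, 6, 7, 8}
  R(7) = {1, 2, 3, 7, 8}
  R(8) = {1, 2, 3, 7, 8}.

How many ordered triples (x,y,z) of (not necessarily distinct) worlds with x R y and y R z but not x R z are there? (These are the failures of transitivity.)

Enumerating: (1,2,8), (1,7,8).

2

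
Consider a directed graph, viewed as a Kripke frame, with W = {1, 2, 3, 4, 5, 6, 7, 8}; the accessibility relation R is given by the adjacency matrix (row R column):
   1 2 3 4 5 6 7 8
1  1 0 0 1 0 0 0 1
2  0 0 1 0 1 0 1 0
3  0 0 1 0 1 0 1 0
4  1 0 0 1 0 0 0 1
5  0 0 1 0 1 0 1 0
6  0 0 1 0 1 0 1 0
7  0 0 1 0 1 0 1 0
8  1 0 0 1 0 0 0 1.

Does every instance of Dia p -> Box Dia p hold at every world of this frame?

By correspondence theory, 5 is valid on a frame iff R is Euclidean.
Euclidean: yes — any two successors of a common world are R-related.

Yes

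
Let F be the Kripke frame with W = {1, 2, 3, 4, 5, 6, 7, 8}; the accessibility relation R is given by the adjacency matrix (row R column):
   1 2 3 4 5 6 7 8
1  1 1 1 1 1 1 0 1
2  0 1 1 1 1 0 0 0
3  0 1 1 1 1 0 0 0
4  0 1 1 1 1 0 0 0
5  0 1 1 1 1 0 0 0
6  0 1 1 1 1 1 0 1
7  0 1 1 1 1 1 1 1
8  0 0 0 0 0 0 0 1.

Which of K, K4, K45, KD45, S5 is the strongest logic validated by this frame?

K4

Transitive (axiom 4): yes — every two-step R-path is closed by a direct edge.
Euclidean (axiom 5): no — 1 R 2 and 1 R 6, but not 2 R 6.
Serial (axiom D): yes — every world has a successor (e.g. 1 R 1).
Reflexive (axiom T): yes — every world is R-related to itself.
So F validates K, K4; K45 would additionally require R to be Euclidean. The strongest is K4.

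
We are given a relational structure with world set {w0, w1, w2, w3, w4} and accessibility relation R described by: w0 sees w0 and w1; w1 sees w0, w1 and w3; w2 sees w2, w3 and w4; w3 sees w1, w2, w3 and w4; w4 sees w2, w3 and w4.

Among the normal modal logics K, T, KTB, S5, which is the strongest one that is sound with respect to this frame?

KTB

Reflexive (axiom T): yes — every world is R-related to itself.
Symmetric (axiom B): yes — every pair in R has its reverse in R.
Euclidean (axiom 5): no — w1 R w0 and w1 R w3, but not w0 R w3.
So F validates K, T, KTB; S5 would additionally require R to be Euclidean. The strongest is KTB.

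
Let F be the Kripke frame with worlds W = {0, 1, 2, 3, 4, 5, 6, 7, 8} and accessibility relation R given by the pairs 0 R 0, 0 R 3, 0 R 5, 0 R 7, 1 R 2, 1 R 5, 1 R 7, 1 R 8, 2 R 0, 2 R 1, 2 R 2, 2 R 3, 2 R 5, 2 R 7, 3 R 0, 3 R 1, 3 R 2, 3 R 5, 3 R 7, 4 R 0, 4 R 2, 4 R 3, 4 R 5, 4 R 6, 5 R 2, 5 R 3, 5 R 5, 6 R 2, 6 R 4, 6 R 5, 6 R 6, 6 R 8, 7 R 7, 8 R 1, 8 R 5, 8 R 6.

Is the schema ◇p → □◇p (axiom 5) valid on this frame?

No

By correspondence theory, 5 is valid on a frame iff R is Euclidean.
Euclidean: no — 0 R 5 and 0 R 7, but not 5 R 7.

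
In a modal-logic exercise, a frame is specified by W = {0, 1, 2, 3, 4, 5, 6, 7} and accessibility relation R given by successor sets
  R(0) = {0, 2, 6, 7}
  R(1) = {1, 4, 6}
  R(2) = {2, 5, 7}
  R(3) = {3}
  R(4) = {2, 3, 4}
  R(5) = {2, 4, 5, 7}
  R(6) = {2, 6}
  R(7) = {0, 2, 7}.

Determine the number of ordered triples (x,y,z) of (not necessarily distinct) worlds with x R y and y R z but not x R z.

Enumerating: (0,2,5), (1,4,2), (1,4,3), (1,6,2), (2,5,4), (2,7,0), (4,2,5), (4,2,7), (5,4,3), (5,7,0), (6,2,5), (6,2,7), (7,0,6), (7,2,5).

14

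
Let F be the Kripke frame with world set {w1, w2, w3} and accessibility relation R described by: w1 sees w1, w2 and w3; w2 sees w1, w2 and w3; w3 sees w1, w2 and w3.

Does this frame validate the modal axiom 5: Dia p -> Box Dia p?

Axiom 5 corresponds to the accessibility relation being Euclidean.
Euclidean: yes — any two successors of a common world are R-related.

Yes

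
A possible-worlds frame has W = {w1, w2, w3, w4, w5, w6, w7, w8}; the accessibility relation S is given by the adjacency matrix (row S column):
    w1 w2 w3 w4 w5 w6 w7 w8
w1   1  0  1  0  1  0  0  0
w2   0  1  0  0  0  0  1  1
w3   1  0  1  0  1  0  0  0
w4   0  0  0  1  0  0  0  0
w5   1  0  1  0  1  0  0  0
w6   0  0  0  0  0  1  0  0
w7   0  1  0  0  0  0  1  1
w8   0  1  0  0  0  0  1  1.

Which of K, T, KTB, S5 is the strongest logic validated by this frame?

S5

Reflexive (axiom T): yes — every world is S-related to itself.
Symmetric (axiom B): yes — every pair in S has its reverse in S.
Euclidean (axiom 5): yes — any two successors of a common world are S-related.
So F validates K, T, KTB, S5. The strongest is S5.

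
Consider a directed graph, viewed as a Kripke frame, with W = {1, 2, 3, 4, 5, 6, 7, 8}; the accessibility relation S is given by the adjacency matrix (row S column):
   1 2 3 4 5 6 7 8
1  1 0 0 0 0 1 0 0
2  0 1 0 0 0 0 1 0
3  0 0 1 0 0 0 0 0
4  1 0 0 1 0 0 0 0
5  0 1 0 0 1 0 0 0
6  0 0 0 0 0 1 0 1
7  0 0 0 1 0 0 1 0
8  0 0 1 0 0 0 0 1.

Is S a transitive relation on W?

No

Transitive: no — 1 S 6 and 6 S 8, but not 1 S 8.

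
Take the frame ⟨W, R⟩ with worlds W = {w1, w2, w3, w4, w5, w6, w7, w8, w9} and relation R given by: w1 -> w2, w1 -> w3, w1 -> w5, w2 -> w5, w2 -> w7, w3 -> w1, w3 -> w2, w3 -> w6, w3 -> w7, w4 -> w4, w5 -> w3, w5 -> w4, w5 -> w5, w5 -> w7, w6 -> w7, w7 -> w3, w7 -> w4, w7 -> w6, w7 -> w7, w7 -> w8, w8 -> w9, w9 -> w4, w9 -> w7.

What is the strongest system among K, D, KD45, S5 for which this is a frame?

Serial (axiom D): yes — every world has a successor (e.g. w1 R w2).
Euclidean (axiom 5): no — w1 R w2 and w1 R w3, but not w2 R w3.
Transitive (axiom 4): no — w1 R w2 and w2 R w7, but not w1 R w7.
Reflexive (axiom T): no — w1 is not related to itself.
So F validates K, D; KD45 would additionally require R to be Euclidean and transitive. The strongest is D.

D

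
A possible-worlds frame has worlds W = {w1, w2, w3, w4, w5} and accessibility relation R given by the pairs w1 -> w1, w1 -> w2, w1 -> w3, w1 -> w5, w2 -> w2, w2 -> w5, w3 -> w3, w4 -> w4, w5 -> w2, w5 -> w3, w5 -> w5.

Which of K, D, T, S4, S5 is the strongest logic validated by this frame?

T

Serial (axiom D): yes — every world has a successor (e.g. w1 R w1).
Reflexive (axiom T): yes — every world is R-related to itself.
Transitive (axiom 4): no — w2 R w5 and w5 R w3, but not w2 R w3.
Euclidean (axiom 5): no — w1 R w2 and w1 R w3, but not w2 R w3.
So F validates K, D, T; S4 would additionally require R to be transitive. The strongest is T.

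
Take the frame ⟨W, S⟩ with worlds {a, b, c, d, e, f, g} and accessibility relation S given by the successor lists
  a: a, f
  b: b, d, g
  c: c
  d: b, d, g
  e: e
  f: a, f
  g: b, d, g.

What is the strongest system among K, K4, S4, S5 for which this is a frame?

S5

Transitive (axiom 4): yes — every two-step S-path is closed by a direct edge.
Reflexive (axiom T): yes — every world is S-related to itself.
Euclidean (axiom 5): yes — any two successors of a common world are S-related.
So F validates K, K4, S4, S5. The strongest is S5.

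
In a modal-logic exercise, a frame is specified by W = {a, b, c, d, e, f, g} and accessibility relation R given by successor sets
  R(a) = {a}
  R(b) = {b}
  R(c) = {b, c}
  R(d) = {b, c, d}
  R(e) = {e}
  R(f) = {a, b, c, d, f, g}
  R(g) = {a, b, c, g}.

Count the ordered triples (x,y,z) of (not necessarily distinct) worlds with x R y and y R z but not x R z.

0

R is transitive; there are no such tuples.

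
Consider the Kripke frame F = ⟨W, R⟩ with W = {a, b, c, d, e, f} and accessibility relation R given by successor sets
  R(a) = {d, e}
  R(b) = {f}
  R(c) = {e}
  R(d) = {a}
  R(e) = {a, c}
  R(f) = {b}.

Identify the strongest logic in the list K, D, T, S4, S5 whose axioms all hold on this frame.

D

Serial (axiom D): yes — every world has a successor (e.g. a R d).
Reflexive (axiom T): no — a is not related to itself.
Transitive (axiom 4): no — a R e and e R c, but not a R c.
Euclidean (axiom 5): no — a R d and a R e, but not d R e.
So F validates K, D; T would additionally require R to be reflexive. The strongest is D.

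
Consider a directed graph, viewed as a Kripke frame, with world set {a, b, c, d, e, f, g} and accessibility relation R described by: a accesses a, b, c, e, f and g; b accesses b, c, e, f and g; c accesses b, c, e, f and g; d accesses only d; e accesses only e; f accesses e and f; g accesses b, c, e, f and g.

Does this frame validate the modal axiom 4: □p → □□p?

Yes

The schema 4 characterises exactly the transitive frames.
Transitive: yes — every two-step R-path is closed by a direct edge.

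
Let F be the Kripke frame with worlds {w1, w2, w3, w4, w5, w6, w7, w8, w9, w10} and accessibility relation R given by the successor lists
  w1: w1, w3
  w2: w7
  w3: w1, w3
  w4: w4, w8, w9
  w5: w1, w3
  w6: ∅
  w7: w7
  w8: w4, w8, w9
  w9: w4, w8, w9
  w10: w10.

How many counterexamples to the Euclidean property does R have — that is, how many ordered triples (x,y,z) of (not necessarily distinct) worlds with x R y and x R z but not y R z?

0

R is Euclidean; there are no such tuples.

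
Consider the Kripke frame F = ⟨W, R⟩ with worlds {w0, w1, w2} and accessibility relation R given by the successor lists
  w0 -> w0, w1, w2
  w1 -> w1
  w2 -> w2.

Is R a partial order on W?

Reflexive: yes — every world is R-related to itself.
Transitive: yes — every two-step R-path is closed by a direct edge.
Antisymmetric: yes — no distinct pair is related both ways.
So R is a partial order.

Yes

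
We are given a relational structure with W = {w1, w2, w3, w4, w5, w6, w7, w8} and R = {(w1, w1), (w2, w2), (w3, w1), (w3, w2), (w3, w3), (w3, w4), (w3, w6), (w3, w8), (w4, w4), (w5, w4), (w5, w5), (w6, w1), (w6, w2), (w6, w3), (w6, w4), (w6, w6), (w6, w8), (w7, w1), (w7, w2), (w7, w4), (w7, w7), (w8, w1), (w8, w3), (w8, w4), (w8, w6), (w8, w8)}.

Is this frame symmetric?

Symmetric: no — w3 R w1 but not w1 R w3.

No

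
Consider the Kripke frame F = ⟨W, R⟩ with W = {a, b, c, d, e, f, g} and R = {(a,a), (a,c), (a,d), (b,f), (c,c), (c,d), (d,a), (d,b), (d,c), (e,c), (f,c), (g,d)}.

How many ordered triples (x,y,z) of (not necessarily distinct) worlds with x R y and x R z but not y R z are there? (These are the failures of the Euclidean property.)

Enumerating: (a,c,a), (a,d,d), (b,f,f), (c,d,d), (d,a,b), (d,b,a), (d,b,b), (d,b,c), (d,c,a), (d,c,b), (g,d,d).

11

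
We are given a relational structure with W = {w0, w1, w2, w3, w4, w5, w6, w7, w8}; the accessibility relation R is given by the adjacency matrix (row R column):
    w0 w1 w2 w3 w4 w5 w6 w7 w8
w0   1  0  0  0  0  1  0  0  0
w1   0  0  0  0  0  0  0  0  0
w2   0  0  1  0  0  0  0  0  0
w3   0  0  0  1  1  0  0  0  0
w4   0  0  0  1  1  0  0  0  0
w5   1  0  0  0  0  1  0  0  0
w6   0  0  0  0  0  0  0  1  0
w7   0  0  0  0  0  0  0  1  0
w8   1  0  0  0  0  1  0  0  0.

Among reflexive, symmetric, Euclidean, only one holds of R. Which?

Euclidean

Reflexive: no — w1 is not related to itself.
Symmetric: no — w6 R w7 but not w7 R w6.
Euclidean: yes — any two successors of a common world are R-related.
Only Euclidean holds.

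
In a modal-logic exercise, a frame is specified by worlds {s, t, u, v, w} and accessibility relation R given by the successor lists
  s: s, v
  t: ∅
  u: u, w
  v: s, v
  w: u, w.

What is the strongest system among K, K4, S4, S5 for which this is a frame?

K4

Transitive (axiom 4): yes — every two-step R-path is closed by a direct edge.
Reflexive (axiom T): no — t is not related to itself.
Euclidean (axiom 5): yes — any two successors of a common world are R-related.
So F validates K, K4; S4 would additionally require R to be reflexive. The strongest is K4.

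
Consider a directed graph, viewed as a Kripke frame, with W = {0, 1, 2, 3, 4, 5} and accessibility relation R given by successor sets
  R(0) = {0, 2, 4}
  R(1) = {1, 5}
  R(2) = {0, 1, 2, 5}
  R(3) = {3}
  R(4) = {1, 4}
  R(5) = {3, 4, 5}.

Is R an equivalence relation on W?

No

Reflexive: yes — every world is R-related to itself.
Symmetric: no — 0 R 4 but not 4 R 0.
Transitive: no — 0 R 2 and 2 R 1, but not 0 R 1.
So R is not an equivalence relation.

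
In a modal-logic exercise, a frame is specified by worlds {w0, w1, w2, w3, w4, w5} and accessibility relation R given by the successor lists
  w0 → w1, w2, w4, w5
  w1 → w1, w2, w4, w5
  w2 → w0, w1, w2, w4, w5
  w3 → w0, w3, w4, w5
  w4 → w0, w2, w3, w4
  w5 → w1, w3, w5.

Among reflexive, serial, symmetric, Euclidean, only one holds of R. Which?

serial

Reflexive: no — w0 is not related to itself.
Serial: yes — every world has a successor (e.g. w0 R w1).
Symmetric: no — w0 R w1 but not w1 R w0.
Euclidean: no — w0 R w4 and w0 R w1, but not w4 R w1.
Only serial holds.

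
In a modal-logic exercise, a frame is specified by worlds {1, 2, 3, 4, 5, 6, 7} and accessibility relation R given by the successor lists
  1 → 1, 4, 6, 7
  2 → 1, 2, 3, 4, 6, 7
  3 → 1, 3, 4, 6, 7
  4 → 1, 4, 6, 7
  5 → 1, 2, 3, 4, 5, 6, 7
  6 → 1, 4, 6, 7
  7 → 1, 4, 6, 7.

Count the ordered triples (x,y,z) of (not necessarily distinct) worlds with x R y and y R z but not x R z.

R is transitive; there are no such tuples.

0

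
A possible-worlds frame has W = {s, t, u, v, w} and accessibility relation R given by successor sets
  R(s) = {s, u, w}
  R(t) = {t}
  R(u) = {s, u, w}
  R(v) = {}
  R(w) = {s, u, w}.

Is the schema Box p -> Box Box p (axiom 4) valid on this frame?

Axiom 4 corresponds to the accessibility relation being transitive.
Transitive: yes — every two-step R-path is closed by a direct edge.

Yes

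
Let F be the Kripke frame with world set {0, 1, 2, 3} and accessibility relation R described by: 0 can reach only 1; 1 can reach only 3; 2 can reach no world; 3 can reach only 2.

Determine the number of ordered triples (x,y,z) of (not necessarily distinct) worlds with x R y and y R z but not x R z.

2

Enumerating: (0,1,3), (1,3,2).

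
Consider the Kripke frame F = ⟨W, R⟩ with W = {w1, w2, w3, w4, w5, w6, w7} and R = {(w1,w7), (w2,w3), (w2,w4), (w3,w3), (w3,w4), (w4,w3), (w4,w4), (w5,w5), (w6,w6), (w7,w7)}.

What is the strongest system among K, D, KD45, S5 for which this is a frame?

Serial (axiom D): yes — every world has a successor (e.g. w1 R w7).
Euclidean (axiom 5): yes — any two successors of a common world are R-related.
Transitive (axiom 4): yes — every two-step R-path is closed by a direct edge.
Reflexive (axiom T): no — w1 is not related to itself.
So F validates K, D, KD45; S5 would additionally require R to be reflexive. The strongest is KD45.

KD45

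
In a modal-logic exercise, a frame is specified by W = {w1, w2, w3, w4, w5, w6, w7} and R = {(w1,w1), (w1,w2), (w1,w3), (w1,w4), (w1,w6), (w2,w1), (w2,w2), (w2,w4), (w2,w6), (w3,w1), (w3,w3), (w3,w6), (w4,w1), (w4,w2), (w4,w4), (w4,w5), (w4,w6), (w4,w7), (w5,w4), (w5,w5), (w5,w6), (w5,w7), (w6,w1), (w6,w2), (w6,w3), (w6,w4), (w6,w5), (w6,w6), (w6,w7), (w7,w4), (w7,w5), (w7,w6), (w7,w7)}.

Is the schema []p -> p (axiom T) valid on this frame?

Yes

Axiom T corresponds to the accessibility relation being reflexive.
Reflexive: yes — every world is R-related to itself.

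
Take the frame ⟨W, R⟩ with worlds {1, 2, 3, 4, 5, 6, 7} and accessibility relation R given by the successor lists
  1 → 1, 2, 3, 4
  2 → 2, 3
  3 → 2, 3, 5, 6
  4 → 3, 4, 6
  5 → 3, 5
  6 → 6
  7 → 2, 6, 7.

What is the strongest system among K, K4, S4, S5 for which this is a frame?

K

Transitive (axiom 4): no — 1 R 3 and 3 R 5, but not 1 R 5.
Reflexive (axiom T): yes — every world is R-related to itself.
Euclidean (axiom 5): no — 1 R 2 and 1 R 4, but not 2 R 4.
So F validates K; K4 would additionally require R to be transitive. The strongest is K.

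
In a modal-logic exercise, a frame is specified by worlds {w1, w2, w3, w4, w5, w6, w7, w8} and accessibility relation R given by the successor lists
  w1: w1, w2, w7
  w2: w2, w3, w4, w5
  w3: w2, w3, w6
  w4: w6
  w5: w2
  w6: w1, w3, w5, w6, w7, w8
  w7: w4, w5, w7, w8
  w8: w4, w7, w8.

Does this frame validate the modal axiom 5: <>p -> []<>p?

By correspondence theory, 5 is valid on a frame iff R is Euclidean.
Euclidean: no — w1 R w2 and w1 R w7, but not w2 R w7.

No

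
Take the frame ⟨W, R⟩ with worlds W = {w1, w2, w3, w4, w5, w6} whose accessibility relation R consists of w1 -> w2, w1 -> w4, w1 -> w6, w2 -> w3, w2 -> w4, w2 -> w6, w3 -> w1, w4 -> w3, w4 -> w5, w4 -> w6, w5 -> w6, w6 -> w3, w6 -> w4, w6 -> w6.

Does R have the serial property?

Yes

Serial: yes — every world has a successor (e.g. w1 R w2).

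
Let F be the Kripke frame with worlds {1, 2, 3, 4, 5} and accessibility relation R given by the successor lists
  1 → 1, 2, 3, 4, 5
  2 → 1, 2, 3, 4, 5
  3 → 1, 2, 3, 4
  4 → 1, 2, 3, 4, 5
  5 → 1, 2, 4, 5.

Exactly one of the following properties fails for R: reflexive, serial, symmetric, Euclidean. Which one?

Reflexive: yes — every world is R-related to itself.
Serial: yes — every world has a successor (e.g. 1 R 1).
Symmetric: yes — every pair in R has its reverse in R.
Euclidean: no — 1 R 3 and 1 R 5, but not 3 R 5.
Only Euclidean fails.

Euclidean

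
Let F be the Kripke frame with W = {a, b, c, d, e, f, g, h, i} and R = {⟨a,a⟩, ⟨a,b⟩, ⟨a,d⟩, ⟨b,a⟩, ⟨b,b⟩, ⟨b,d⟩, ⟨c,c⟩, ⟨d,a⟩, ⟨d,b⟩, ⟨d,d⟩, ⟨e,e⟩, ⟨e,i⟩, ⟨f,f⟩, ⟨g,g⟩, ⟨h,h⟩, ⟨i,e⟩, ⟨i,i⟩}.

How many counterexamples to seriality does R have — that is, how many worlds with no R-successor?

0

R is serial; there are no such worlds.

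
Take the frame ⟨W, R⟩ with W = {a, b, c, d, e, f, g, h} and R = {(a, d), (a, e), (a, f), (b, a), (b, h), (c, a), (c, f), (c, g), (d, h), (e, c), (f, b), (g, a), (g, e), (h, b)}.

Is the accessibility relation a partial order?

No

Reflexive: no — a is not related to itself.
Transitive: no — a R d and d R h, but not a R h.
Antisymmetric: no — b R h and h R b with b ≠ h.
So R is not a partial order.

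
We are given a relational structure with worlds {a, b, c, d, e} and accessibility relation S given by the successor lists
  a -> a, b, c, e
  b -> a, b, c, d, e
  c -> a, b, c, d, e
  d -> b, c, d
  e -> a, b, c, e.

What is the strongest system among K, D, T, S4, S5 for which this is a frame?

Serial (axiom D): yes — every world has a successor (e.g. a S a).
Reflexive (axiom T): yes — every world is S-related to itself.
Transitive (axiom 4): no — a S b and b S d, but not a S d.
Euclidean (axiom 5): no — b S a and b S d, but not a S d.
So F validates K, D, T; S4 would additionally require S to be transitive. The strongest is T.

T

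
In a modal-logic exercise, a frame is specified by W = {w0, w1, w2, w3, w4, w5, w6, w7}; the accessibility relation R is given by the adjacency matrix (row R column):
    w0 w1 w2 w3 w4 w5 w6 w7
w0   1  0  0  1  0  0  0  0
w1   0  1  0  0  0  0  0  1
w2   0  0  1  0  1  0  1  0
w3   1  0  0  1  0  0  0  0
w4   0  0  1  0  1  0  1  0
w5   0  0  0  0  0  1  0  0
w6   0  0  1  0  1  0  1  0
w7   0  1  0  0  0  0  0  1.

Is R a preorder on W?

Yes

Reflexive: yes — every world is R-related to itself.
Transitive: yes — every two-step R-path is closed by a direct edge.
So R is a preorder.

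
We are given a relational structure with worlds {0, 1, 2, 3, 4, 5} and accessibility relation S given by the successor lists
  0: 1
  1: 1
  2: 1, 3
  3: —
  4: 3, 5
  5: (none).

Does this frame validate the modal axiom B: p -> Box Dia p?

The schema B characterises exactly the symmetric frames.
Symmetric: no — 0 S 1 but not 1 S 0.

No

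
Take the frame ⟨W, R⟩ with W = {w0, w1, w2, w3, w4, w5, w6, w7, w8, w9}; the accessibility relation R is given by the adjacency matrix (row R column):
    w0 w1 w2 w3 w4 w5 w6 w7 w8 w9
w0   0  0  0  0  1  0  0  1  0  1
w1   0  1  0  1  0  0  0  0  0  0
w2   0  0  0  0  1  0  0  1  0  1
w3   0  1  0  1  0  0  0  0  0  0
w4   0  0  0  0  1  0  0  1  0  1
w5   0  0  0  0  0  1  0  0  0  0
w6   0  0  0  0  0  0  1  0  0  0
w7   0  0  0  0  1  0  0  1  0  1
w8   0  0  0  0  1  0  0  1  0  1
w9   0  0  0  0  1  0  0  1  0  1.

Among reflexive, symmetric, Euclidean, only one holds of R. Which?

Euclidean

Reflexive: no — w0 is not related to itself.
Symmetric: no — w0 R w4 but not w4 R w0.
Euclidean: yes — any two successors of a common world are R-related.
Only Euclidean holds.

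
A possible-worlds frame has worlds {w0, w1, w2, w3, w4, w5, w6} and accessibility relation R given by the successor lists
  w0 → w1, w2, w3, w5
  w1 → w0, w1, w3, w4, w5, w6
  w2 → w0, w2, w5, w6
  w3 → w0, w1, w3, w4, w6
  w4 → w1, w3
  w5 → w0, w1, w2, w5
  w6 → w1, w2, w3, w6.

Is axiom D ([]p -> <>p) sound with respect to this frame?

By correspondence theory, D is valid on a frame iff R is serial.
Serial: yes — every world has a successor (e.g. w0 R w1).

Yes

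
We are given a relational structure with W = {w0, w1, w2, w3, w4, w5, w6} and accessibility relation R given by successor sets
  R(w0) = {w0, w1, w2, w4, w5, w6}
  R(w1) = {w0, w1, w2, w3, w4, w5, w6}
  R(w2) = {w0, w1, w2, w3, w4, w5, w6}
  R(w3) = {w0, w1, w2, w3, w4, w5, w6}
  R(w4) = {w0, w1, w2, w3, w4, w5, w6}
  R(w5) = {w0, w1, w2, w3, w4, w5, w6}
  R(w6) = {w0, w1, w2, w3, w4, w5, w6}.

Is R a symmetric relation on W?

Symmetric: no — w3 R w0 but not w0 R w3.

No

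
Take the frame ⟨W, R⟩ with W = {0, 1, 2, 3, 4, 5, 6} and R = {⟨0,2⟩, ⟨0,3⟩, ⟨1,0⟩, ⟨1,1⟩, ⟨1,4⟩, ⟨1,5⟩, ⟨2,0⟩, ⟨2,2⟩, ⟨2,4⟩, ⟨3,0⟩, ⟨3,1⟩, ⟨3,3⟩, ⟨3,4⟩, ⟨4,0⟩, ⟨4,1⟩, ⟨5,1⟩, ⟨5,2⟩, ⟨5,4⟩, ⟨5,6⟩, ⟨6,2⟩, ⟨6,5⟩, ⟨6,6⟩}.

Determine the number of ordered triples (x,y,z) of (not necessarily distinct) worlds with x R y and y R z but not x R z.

Enumerating: (0,2,0), (0,2,4), (0,3,0), (0,3,1), (0,3,4), (1,0,2), (1,0,3), (1,5,2), (1,5,6), (2,0,3), (2,4,1), (3,0,2), … and 14 more.
Total: 26.

26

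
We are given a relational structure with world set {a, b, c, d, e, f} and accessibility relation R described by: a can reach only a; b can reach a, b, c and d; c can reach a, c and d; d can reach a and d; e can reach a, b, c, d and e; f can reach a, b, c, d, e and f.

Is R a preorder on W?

Reflexive: yes — every world is R-related to itself.
Transitive: yes — every two-step R-path is closed by a direct edge.
So R is a preorder.

Yes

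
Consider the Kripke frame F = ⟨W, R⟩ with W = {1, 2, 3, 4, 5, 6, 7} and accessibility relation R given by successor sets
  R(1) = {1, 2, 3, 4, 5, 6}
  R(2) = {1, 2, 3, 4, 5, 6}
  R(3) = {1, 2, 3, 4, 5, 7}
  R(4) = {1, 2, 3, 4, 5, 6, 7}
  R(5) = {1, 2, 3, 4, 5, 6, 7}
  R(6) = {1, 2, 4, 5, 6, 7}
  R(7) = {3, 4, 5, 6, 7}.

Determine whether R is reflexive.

Yes

Reflexive: yes — every world is R-related to itself.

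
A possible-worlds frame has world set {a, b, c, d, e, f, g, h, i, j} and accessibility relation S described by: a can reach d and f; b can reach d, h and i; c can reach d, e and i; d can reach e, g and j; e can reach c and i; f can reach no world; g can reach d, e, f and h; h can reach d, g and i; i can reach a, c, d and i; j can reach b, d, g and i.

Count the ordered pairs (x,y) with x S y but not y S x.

Enumerating: (a,d), (a,f), (b,d), (b,h), (b,i), (c,d), (d,e), (e,i), (g,e), (g,f), (h,d), (h,i), (i,a), (i,d), (j,b), (j,g), (j,i).

17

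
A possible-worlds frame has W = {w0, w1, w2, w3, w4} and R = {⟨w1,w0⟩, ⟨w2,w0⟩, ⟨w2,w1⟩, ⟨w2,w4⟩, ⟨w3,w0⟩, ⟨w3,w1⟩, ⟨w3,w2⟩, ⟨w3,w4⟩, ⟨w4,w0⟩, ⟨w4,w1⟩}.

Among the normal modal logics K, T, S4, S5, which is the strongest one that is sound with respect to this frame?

K

Reflexive (axiom T): no — w0 is not related to itself.
Transitive (axiom 4): yes — every two-step R-path is closed by a direct edge.
Euclidean (axiom 5): no — w2 R w0 and w2 R w1, but not w0 R w1.
So F validates K; T would additionally require R to be reflexive. The strongest is K.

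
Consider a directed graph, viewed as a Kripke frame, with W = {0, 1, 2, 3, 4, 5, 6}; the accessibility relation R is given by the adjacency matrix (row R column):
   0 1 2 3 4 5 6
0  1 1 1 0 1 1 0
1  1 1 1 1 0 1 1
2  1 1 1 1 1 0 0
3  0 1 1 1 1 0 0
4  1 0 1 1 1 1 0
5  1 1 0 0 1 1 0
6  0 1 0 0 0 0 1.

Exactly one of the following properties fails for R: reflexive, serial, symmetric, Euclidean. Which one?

Reflexive: yes — every world is R-related to itself.
Serial: yes — every world has a successor (e.g. 0 R 0).
Symmetric: yes — every pair in R has its reverse in R.
Euclidean: no — 0 R 1 and 0 R 4, but not 1 R 4.
Only Euclidean fails.

Euclidean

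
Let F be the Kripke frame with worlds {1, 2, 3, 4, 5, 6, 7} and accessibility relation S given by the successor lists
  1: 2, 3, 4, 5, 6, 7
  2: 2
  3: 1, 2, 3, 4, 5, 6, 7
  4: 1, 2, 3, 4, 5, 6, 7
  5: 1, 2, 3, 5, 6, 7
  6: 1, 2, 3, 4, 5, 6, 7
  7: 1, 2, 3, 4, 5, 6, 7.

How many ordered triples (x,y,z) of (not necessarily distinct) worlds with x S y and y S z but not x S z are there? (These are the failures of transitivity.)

Enumerating: (1,3,1), (1,4,1), (1,5,1), (1,6,1), (1,7,1), (5,1,4), (5,3,4), (5,6,4), (5,7,4).

9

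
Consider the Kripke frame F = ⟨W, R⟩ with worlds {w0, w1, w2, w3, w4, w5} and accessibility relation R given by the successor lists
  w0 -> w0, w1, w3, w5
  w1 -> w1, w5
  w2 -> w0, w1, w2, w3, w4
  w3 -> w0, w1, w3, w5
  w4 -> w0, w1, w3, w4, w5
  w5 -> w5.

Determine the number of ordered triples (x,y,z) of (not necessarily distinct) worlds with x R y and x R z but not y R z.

Enumerating: (w0,w1,w0), (w0,w1,w3), (w0,w5,w0), (w0,w5,w1), (w0,w5,w3), (w1,w5,w1), (w2,w0,w2), (w2,w0,w4), (w2,w1,w0), (w2,w1,w2), (w2,w1,w3), (w2,w1,w4), … and 17 more.
Total: 29.

29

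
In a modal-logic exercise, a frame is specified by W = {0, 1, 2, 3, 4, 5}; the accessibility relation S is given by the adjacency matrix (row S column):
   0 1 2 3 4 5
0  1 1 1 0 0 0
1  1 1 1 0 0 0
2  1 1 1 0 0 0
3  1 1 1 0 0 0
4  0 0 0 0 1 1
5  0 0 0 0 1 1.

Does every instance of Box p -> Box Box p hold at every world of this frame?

By correspondence theory, 4 is valid on a frame iff S is transitive.
Transitive: yes — every two-step S-path is closed by a direct edge.

Yes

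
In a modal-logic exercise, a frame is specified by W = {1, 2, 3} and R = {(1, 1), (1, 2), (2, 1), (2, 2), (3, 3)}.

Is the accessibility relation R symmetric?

Symmetric: yes — every pair in R has its reverse in R.

Yes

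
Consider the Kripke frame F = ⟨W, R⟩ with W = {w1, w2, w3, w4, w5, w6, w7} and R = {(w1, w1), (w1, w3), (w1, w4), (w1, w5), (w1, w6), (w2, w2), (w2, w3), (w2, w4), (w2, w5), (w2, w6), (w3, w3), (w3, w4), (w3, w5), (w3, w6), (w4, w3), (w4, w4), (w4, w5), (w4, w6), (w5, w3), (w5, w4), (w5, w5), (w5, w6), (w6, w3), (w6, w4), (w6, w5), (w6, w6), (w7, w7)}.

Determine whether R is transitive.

Transitive: yes — every two-step R-path is closed by a direct edge.

Yes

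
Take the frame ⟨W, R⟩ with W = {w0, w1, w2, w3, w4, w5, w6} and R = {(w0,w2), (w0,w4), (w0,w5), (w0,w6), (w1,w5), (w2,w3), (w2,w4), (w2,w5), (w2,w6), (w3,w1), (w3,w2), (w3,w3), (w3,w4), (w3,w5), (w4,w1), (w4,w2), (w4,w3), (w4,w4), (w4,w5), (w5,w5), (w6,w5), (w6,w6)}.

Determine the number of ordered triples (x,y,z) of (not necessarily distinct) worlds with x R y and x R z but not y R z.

35

Enumerating: (w0,w2,w2), (w0,w4,w6), (w0,w5,w2), (w0,w5,w4), (w0,w5,w6), (w0,w6,w2), (w0,w6,w4), (w2,w3,w6), (w2,w4,w6), (w2,w5,w3), (w2,w5,w4), (w2,w5,w6), … and 23 more.
Total: 35.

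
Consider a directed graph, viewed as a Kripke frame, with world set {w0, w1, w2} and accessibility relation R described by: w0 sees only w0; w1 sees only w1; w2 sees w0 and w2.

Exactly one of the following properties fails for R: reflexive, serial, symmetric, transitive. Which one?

symmetric

Reflexive: yes — every world is R-related to itself.
Serial: yes — every world has a successor (e.g. w0 R w0).
Symmetric: no — w2 R w0 but not w0 R w2.
Transitive: yes — every two-step R-path is closed by a direct edge.
Only symmetric fails.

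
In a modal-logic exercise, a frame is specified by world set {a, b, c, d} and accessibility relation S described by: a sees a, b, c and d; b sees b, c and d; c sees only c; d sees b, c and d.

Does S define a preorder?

Yes

Reflexive: yes — every world is S-related to itself.
Transitive: yes — every two-step S-path is closed by a direct edge.
So S is a preorder.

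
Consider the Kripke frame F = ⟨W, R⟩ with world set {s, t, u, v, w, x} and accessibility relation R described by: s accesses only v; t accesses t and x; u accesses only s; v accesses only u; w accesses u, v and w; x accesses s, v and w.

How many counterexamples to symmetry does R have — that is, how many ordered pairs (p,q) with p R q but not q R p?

Enumerating: (s,v), (t,x), (u,s), (v,u), (w,u), (w,v), (x,s), (x,v), (x,w).

9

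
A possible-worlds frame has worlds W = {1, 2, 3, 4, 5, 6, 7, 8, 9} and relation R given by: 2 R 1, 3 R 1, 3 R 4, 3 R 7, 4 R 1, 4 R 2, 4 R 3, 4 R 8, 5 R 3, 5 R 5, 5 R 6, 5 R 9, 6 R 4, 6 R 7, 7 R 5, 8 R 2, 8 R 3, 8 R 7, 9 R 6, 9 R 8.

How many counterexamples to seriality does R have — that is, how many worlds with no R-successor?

1

Enumerating: 1.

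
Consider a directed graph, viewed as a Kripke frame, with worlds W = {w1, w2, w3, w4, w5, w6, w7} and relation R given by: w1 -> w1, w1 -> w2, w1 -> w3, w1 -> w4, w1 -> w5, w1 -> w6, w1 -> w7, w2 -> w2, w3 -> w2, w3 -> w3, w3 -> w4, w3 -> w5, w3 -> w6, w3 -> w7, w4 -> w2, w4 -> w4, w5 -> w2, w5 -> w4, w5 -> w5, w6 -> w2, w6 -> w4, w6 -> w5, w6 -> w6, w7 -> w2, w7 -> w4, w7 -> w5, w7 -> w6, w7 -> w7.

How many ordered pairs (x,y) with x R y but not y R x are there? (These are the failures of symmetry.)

21

Enumerating: (w1,w2), (w1,w3), (w1,w4), (w1,w5), (w1,w6), (w1,w7), (w3,w2), (w3,w4), (w3,w5), (w3,w6), (w3,w7), (w4,w2), … and 9 more.
Total: 21.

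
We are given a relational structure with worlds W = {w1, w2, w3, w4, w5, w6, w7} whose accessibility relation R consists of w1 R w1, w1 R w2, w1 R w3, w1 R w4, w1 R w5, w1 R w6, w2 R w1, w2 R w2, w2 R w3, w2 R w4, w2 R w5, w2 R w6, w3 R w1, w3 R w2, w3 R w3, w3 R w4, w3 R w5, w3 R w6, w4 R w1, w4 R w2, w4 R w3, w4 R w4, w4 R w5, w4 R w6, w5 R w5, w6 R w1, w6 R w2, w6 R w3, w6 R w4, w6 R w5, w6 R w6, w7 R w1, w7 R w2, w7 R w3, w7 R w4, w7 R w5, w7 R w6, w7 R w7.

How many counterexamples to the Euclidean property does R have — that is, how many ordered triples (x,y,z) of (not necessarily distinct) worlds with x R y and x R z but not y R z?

Enumerating: (w1,w5,w1), (w1,w5,w2), (w1,w5,w3), (w1,w5,w4), (w1,w5,w6), (w2,w5,w1), (w2,w5,w2), (w2,w5,w3), (w2,w5,w4), (w2,w5,w6), (w3,w5,w1), (w3,w5,w2), … and 24 more.
Total: 36.

36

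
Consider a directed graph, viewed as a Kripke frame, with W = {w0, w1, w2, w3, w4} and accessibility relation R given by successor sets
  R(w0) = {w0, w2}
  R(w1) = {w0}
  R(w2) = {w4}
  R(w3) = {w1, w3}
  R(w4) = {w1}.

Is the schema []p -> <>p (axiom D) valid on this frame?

The schema D characterises exactly the serial frames.
Serial: yes — every world has a successor (e.g. w0 R w0).

Yes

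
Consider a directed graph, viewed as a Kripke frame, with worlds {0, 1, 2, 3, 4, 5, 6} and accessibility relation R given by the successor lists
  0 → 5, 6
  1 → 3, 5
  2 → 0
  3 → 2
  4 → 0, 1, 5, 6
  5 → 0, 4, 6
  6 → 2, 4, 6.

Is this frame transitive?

Transitive: no — 0 R 5 and 5 R 4, but not 0 R 4.

No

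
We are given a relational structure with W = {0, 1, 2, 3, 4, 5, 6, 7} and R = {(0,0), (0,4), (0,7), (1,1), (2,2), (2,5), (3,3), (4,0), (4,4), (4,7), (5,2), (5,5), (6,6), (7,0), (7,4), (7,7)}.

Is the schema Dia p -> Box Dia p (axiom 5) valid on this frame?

Yes

By correspondence theory, 5 is valid on a frame iff R is Euclidean.
Euclidean: yes — any two successors of a common world are R-related.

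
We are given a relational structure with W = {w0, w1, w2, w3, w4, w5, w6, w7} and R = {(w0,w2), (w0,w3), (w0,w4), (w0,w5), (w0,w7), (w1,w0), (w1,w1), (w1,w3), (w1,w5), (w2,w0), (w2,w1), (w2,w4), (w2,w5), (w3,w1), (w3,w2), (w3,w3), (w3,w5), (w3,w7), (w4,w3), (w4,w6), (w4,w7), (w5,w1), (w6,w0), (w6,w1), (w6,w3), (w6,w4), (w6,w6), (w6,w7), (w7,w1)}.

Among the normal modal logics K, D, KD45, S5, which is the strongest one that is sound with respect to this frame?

D

Serial (axiom D): yes — every world has a successor (e.g. w0 R w2).
Euclidean (axiom 5): no — w0 R w2 and w0 R w3, but not w2 R w3.
Transitive (axiom 4): no — w0 R w2 and w2 R w1, but not w0 R w1.
Reflexive (axiom T): no — w0 is not related to itself.
So F validates K, D; KD45 would additionally require R to be Euclidean and transitive. The strongest is D.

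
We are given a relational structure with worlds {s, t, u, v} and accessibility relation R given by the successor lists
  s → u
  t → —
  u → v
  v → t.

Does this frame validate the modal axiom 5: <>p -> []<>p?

The schema 5 characterises exactly the Euclidean frames.
Euclidean: no — s R u and s R u, but not u R u.

No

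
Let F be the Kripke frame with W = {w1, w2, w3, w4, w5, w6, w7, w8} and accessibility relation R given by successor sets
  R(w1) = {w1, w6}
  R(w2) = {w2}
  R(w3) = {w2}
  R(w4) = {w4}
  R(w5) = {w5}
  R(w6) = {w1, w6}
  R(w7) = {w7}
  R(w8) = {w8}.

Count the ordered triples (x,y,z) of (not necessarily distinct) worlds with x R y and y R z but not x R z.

0

R is transitive; there are no such tuples.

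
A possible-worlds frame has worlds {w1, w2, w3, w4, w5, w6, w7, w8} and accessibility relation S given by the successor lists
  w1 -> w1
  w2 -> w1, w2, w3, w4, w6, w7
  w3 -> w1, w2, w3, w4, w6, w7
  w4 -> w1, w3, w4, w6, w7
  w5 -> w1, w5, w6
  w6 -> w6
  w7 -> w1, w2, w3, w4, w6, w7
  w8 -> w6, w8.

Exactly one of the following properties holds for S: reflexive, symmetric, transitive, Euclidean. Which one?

reflexive

Reflexive: yes — every world is S-related to itself.
Symmetric: no — w2 S w1 but not w1 S w2.
Transitive: no — w4 S w3 and w3 S w2, but not w4 S w2.
Euclidean: no — w2 S w1 and w2 S w3, but not w1 S w3.
Only reflexive holds.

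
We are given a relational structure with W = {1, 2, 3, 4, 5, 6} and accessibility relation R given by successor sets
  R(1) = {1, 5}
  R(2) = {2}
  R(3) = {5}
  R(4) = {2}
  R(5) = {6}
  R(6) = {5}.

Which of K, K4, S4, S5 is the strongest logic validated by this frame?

K

Transitive (axiom 4): no — 1 R 5 and 5 R 6, but not 1 R 6.
Reflexive (axiom T): no — 3 is not related to itself.
Euclidean (axiom 5): no — 1 R 5 and 1 R 1, but not 5 R 1.
So F validates K; K4 would additionally require R to be transitive. The strongest is K.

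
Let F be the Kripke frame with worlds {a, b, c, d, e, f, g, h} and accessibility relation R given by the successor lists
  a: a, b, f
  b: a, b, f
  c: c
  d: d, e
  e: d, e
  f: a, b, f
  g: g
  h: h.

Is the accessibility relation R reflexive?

Yes

Reflexive: yes — every world is R-related to itself.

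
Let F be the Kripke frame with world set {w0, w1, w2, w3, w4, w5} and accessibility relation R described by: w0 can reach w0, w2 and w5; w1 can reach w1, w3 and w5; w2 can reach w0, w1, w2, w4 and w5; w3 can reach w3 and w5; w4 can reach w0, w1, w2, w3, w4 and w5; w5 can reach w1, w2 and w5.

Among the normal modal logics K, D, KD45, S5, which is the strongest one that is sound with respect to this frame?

D

Serial (axiom D): yes — every world has a successor (e.g. w0 R w0).
Euclidean (axiom 5): no — w1 R w5 and w1 R w3, but not w5 R w3.
Transitive (axiom 4): no — w0 R w2 and w2 R w1, but not w0 R w1.
Reflexive (axiom T): yes — every world is R-related to itself.
So F validates K, D; KD45 would additionally require R to be Euclidean and transitive. The strongest is D.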